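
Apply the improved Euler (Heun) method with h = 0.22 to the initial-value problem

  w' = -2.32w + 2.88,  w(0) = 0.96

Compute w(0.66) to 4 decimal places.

1.1744

Heun: k1 = f(x_n, w_n); k2 = f(x_n + h, w_n + h·k1); w_{n+1} = w_n + (h/2)·(k1 + k2).
x=0.000000, w=0.960000:
  k1 = f(0.000000, 0.960000) = 0.652800
  k2 = f(0.220000, 1.103616) = 0.319611
  w ← 0.960000 + (0.22/2)·(0.652800 + 0.319611) = 1.066965
x=0.220000, w=1.066965:
  k1 = f(0.220000, 1.066965) = 0.404641
  k2 = f(0.440000, 1.155986) = 0.198112
  w ← 1.066965 + (0.22/2)·(0.404641 + 0.198112) = 1.133268
x=0.440000, w=1.133268:
  k1 = f(0.440000, 1.133268) = 0.250818
  k2 = f(0.660000, 1.188448) = 0.122801
  w ← 1.133268 + (0.22/2)·(0.250818 + 0.122801) = 1.174366
w(0.66) ≈ 1.1744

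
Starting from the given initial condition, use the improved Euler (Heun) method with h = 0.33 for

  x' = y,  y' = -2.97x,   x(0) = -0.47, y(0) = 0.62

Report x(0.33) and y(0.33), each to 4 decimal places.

Heun on (x,y): k1 = f(t_n, state_n); k2 = f(t_n + h, state_n + h·k1); state_{n+1} = state_n + (h/2)·(k1 + k2).
0.000000: (-0.470000, 0.620000)
  k1 = (0.620000, 1.395900)
  predictor → (-0.265400, 1.080647)
  k2 = (1.080647, 0.788238)
  → (-0.189393, 0.980383)
(x(0.33), y(0.33)) ≈ (-0.1894, 0.9804)

-0.1894, 0.9804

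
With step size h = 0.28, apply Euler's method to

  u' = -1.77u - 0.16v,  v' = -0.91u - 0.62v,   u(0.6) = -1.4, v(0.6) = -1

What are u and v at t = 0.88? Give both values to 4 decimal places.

Euler on (u,v): u_{n+1} = u_n + h·u', v_{n+1} = v_n + h·v'.
0.600000: (-1.400000, -1.000000); f=(2.638000, 1.894000) → (-0.661360, -0.469680)
(u(0.88), v(0.88)) ≈ (-0.6614, -0.4697)

-0.6614, -0.4697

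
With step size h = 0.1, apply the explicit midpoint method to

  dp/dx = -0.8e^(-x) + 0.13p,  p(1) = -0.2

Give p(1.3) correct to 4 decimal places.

-0.2858

Midpoint: k1 = f(x_n, p_n); k2 = f(x_n + h/2, p_n + (h/2)·k1); p_{n+1} = p_n + h·k2.
x=1.000000, p=-0.200000:
  k1 = f(1.000000, -0.200000) = -0.320304
  k2 = f(1.050000, -0.216015) = -0.308032
  p ← -0.200000 + 0.1·(-0.308032) = -0.230803
x=1.100000, p=-0.230803:
  k1 = f(1.100000, -0.230803) = -0.296301
  k2 = f(1.150000, -0.245618) = -0.285240
  p ← -0.230803 + 0.1·(-0.285240) = -0.259327
x=1.200000, p=-0.259327:
  k1 = f(1.200000, -0.259327) = -0.274668
  k2 = f(1.250000, -0.273061) = -0.264702
  p ← -0.259327 + 0.1·(-0.264702) = -0.285797
p(1.3) ≈ -0.2858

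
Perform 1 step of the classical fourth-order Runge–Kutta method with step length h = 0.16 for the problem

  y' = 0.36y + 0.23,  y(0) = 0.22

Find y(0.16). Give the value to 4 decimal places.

RK4: k1 = f(t_n, y_n); k2 = f(t_n + h/2, y_n + (h/2)·k1); k3 = f(t_n + h/2, y_n + (h/2)·k2); k4 = f(t_n + h, y_n + h·k3); y_{n+1} = y_n + (h/6)·(k1 + 2k2 + 2k3 + k4).
t=0.000000, y=0.220000:
  k1 = f(0.000000, 0.220000) = 0.309200
  k2 = f(0.080000, 0.244736) = 0.318105
  k3 = f(0.080000, 0.245448) = 0.318361
  k4 = f(0.160000, 0.270938) = 0.327538
  y ← 0.220000 + (0.16/6)·(k1 + 2k2 + 2k3 + k4) = 0.270925
y(0.16) ≈ 0.2709

0.2709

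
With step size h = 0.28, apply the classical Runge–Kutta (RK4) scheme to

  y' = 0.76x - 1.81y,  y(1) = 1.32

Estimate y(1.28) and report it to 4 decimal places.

0.9878

RK4: k1 = f(x_n, y_n); k2 = f(x_n + h/2, y_n + (h/2)·k1); k3 = f(x_n + h/2, y_n + (h/2)·k2); k4 = f(x_n + h, y_n + h·k3); y_{n+1} = y_n + (h/6)·(k1 + 2k2 + 2k3 + k4).
x=1.000000, y=1.320000:
  k1 = f(1.000000, 1.320000) = -1.629200
  k2 = f(1.140000, 1.091912) = -1.109961
  k3 = f(1.140000, 1.164605) = -1.241536
  k4 = f(1.280000, 0.972370) = -0.787190
  y ← 1.320000 + (0.28/6)·(k1 + 2k2 + 2k3 + k4) = 0.987762
y(1.28) ≈ 0.9878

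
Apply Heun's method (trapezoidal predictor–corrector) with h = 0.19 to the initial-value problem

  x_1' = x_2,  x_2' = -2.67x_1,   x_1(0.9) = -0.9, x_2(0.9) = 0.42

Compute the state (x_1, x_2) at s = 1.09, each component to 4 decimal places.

Heun on (x_1,x_2): k1 = f(s_n, state_n); k2 = f(s_n + h, state_n + h·k1); state_{n+1} = state_n + (h/2)·(k1 + k2).
0.900000: (-0.900000, 0.420000)
  k1 = (0.420000, 2.403000)
  predictor → (-0.820200, 0.876570)
  k2 = (0.876570, 2.189934)
  → (-0.776826, 0.856329)
(x_1(1.09), x_2(1.09)) ≈ (-0.7768, 0.8563)

-0.7768, 0.8563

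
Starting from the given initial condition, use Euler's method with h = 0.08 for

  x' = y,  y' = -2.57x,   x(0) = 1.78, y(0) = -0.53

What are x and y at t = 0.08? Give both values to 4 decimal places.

Euler on (x,y): x_{n+1} = x_n + h·x', y_{n+1} = y_n + h·y'.
0.000000: (1.780000, -0.530000); f=(-0.530000, -4.574600) → (1.737600, -0.895968)
(x(0.08), y(0.08)) ≈ (1.7376, -0.8960)

1.7376, -0.8960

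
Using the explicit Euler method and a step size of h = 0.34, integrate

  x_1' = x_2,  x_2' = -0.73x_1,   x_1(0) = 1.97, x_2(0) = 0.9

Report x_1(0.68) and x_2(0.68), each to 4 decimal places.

Euler on (x_1,x_2): x_1_{n+1} = x_1_n + h·x_1', x_2_{n+1} = x_2_n + h·x_2'.
0.000000: (1.970000, 0.900000); f=(0.900000, -1.438100) → (2.276000, 0.411046)
0.340000: (2.276000, 0.411046); f=(0.411046, -1.661480) → (2.415756, -0.153857)
(x_1(0.68), x_2(0.68)) ≈ (2.4158, -0.1539)

2.4158, -0.1539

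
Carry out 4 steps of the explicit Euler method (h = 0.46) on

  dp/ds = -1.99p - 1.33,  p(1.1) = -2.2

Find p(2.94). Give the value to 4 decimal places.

Euler: p_{n+1} = p_n + h·f(s_n, p_n).
s=1.100000, p=-2.200000: f=3.048000 → p ← -2.200000 + 0.46·3.048000 = -0.797920
s=1.560000, p=-0.797920: f=0.257861 → p ← -0.797920 + 0.46·0.257861 = -0.679304
s=2.020000, p=-0.679304: f=0.021815 → p ← -0.679304 + 0.46·0.021815 = -0.669269
s=2.480000, p=-0.669269: f=0.001846 → p ← -0.669269 + 0.46·0.001846 = -0.668420
p(2.94) ≈ -0.6684

-0.6684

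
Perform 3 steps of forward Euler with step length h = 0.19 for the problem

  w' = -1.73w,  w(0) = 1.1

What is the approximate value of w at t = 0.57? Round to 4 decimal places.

0.3328

Euler: w_{n+1} = w_n + h·f(t_n, w_n).
t=0.000000, w=1.100000: f=-1.903000 → w ← 1.100000 + 0.19·(-1.903000) = 0.738430
t=0.190000, w=0.738430: f=-1.277484 → w ← 0.738430 + 0.19·(-1.277484) = 0.495708
t=0.380000, w=0.495708: f=-0.857575 → w ← 0.495708 + 0.19·(-0.857575) = 0.332769
w(0.57) ≈ 0.3328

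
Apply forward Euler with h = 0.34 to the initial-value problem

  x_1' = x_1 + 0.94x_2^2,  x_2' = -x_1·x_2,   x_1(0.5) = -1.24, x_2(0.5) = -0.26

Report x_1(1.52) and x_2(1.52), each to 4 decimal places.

Euler on (x_1,x_2): x_1_{n+1} = x_1_n + h·x_1', x_2_{n+1} = x_2_n + h·x_2'.
0.500000: (-1.240000, -0.260000); f=(-1.176456, -0.322400) → (-1.639995, -0.369616)
0.840000: (-1.639995, -0.369616); f=(-1.511576, -0.606168) → (-2.153931, -0.575713)
1.180000: (-2.153931, -0.575713); f=(-1.842372, -1.240047) → (-2.780337, -0.997329)
(x_1(1.52), x_2(1.52)) ≈ (-2.7803, -0.9973)

-2.7803, -0.9973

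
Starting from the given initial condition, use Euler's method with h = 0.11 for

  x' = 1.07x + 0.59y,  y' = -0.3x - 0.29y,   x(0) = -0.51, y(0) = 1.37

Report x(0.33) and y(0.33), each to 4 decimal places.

-0.4182, 1.2890

Euler on (x,y): x_{n+1} = x_n + h·x', y_{n+1} = y_n + h·y'.
0.000000: (-0.510000, 1.370000); f=(0.262600, -0.244300) → (-0.481114, 1.343127)
0.110000: (-0.481114, 1.343127); f=(0.277653, -0.245173) → (-0.450572, 1.316158)
0.220000: (-0.450572, 1.316158); f=(0.294421, -0.246514) → (-0.418186, 1.289041)
(x(0.33), y(0.33)) ≈ (-0.4182, 1.2890)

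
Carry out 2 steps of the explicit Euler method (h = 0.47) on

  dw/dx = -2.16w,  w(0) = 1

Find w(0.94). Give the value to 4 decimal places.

Euler: w_{n+1} = w_n + h·f(x_n, w_n).
x=0.000000, w=1.000000: f=-2.160000 → w ← 1.000000 + 0.47·(-2.160000) = -0.015200
x=0.470000, w=-0.015200: f=0.032832 → w ← -0.015200 + 0.47·0.032832 = 0.000231
w(0.94) ≈ 0.0002

0.0002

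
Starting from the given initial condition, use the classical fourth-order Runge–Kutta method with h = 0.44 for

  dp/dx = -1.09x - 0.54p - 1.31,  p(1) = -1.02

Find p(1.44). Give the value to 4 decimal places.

RK4: k1 = f(x_n, p_n); k2 = f(x_n + h/2, p_n + (h/2)·k1); k3 = f(x_n + h/2, p_n + (h/2)·k2); k4 = f(x_n + h, p_n + h·k3); p_{n+1} = p_n + (h/6)·(k1 + 2k2 + 2k3 + k4).
x=1.000000, p=-1.020000:
  k1 = f(1.000000, -1.020000) = -1.849200
  k2 = f(1.220000, -1.426824) = -1.869315
  k3 = f(1.220000, -1.431249) = -1.866925
  k4 = f(1.440000, -1.841447) = -1.885219
  p ← -1.020000 + (0.44/6)·(k1 + 2k2 + 2k3 + k4) = -1.841839
p(1.44) ≈ -1.8418

-1.8418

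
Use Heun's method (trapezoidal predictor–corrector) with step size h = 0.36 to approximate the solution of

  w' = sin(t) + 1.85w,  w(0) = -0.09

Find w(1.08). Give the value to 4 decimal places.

0.4005

Heun: k1 = f(t_n, w_n); k2 = f(t_n + h, w_n + h·k1); w_{n+1} = w_n + (h/2)·(k1 + k2).
t=0.000000, w=-0.090000:
  k1 = f(0.000000, -0.090000) = -0.166500
  k2 = f(0.360000, -0.149940) = 0.074885
  w ← -0.090000 + (0.36/2)·(-0.166500 + 0.074885) = -0.106491
t=0.360000, w=-0.106491:
  k1 = f(0.360000, -0.106491) = 0.155267
  k2 = f(0.720000, -0.050595) = 0.565784
  w ← -0.106491 + (0.36/2)·(0.155267 + 0.565784) = 0.023299
t=0.720000, w=0.023299:
  k1 = f(0.720000, 0.023299) = 0.702487
  k2 = f(1.080000, 0.276194) = 1.392916
  w ← 0.023299 + (0.36/2)·(0.702487 + 1.392916) = 0.400471
w(1.08) ≈ 0.4005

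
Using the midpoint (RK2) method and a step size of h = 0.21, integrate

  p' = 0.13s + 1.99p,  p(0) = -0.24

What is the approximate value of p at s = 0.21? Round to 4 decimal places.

-0.3584

Midpoint: k1 = f(s_n, p_n); k2 = f(s_n + h/2, p_n + (h/2)·k1); p_{n+1} = p_n + h·k2.
s=0.000000, p=-0.240000:
  k1 = f(0.000000, -0.240000) = -0.477600
  k2 = f(0.105000, -0.290148) = -0.563745
  p ← -0.240000 + 0.21·(-0.563745) = -0.358386
p(0.21) ≈ -0.3584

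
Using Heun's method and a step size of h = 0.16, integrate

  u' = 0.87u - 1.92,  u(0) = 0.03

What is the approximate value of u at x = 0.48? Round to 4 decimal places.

-1.0943

Heun: k1 = f(x_n, u_n); k2 = f(x_n + h, u_n + h·k1); u_{n+1} = u_n + (h/2)·(k1 + k2).
x=0.000000, u=0.030000:
  k1 = f(0.000000, 0.030000) = -1.893900
  k2 = f(0.160000, -0.273024) = -2.157531
  u ← 0.030000 + (0.16/2)·(-1.893900 + (-2.157531)) = -0.294114
x=0.160000, u=-0.294114:
  k1 = f(0.160000, -0.294114) = -2.175880
  k2 = f(0.320000, -0.642255) = -2.478762
  u ← -0.294114 + (0.16/2)·(-2.175880 + (-2.478762)) = -0.666486
x=0.320000, u=-0.666486:
  k1 = f(0.320000, -0.666486) = -2.499843
  k2 = f(0.480000, -1.066461) = -2.847821
  u ← -0.666486 + (0.16/2)·(-2.499843 + (-2.847821)) = -1.094299
u(0.48) ≈ -1.0943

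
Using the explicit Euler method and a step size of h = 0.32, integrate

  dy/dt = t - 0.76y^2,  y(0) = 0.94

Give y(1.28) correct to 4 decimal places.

Euler: y_{n+1} = y_n + h·f(t_n, y_n).
t=0.000000, y=0.940000: f=-0.671536 → y ← 0.940000 + 0.32·(-0.671536) = 0.725108
t=0.320000, y=0.725108: f=-0.079595 → y ← 0.725108 + 0.32·(-0.079595) = 0.699638
t=0.640000, y=0.699638: f=0.267985 → y ← 0.699638 + 0.32·0.267985 = 0.785393
t=0.960000, y=0.785393: f=0.491200 → y ← 0.785393 + 0.32·0.491200 = 0.942577
y(1.28) ≈ 0.9426

0.9426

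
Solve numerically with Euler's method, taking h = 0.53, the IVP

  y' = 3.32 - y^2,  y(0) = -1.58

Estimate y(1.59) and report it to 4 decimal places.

1.6796

Euler: y_{n+1} = y_n + h·f(x_n, y_n).
x=0.000000, y=-1.580000: f=0.823600 → y ← -1.580000 + 0.53·0.823600 = -1.143492
x=0.530000, y=-1.143492: f=2.012426 → y ← -1.143492 + 0.53·2.012426 = -0.076906
x=1.060000, y=-0.076906: f=3.314085 → y ← -0.076906 + 0.53·3.314085 = 1.679559
y(1.59) ≈ 1.6796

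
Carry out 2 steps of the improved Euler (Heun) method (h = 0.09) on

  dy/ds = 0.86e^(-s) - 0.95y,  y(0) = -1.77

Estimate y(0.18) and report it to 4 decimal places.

-1.3625

Heun: k1 = f(s_n, y_n); k2 = f(s_n + h, y_n + h·k1); y_{n+1} = y_n + (h/2)·(k1 + k2).
s=0.000000, y=-1.770000:
  k1 = f(0.000000, -1.770000) = 2.541500
  k2 = f(0.090000, -1.541265) = 2.250183
  y ← -1.770000 + (0.09/2)·(2.541500 + 2.250183) = -1.554374
s=0.090000, y=-1.554374:
  k1 = f(0.090000, -1.554374) = 2.262636
  k2 = f(0.180000, -1.350737) = 2.001533
  y ← -1.554374 + (0.09/2)·(2.262636 + 2.001533) = -1.362487
y(0.18) ≈ -1.3625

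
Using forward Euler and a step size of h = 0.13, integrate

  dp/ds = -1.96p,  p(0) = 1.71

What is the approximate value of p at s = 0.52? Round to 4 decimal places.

0.5273

Euler: p_{n+1} = p_n + h·f(s_n, p_n).
s=0.000000, p=1.710000: f=-3.351600 → p ← 1.710000 + 0.13·(-3.351600) = 1.274292
s=0.130000, p=1.274292: f=-2.497612 → p ← 1.274292 + 0.13·(-2.497612) = 0.949602
s=0.260000, p=0.949602: f=-1.861221 → p ← 0.949602 + 0.13·(-1.861221) = 0.707644
s=0.390000, p=0.707644: f=-1.386982 → p ← 0.707644 + 0.13·(-1.386982) = 0.527336
p(0.52) ≈ 0.5273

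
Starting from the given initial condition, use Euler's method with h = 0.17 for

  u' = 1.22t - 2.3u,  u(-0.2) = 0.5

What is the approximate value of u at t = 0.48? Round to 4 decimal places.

0.1391

Euler: u_{n+1} = u_n + h·f(t_n, u_n).
t=-0.200000, u=0.500000: f=-1.394000 → u ← 0.500000 + 0.17·(-1.394000) = 0.263020
t=-0.030000, u=0.263020: f=-0.641546 → u ← 0.263020 + 0.17·(-0.641546) = 0.153957
t=0.140000, u=0.153957: f=-0.183302 → u ← 0.153957 + 0.17·(-0.183302) = 0.122796
t=0.310000, u=0.122796: f=0.095769 → u ← 0.122796 + 0.17·0.095769 = 0.139077
u(0.48) ≈ 0.1391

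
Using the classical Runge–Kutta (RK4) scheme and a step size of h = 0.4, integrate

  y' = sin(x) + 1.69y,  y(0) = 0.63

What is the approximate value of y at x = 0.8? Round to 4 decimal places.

2.9373

RK4: k1 = f(x_n, y_n); k2 = f(x_n + h/2, y_n + (h/2)·k1); k3 = f(x_n + h/2, y_n + (h/2)·k2); k4 = f(x_n + h, y_n + h·k3); y_{n+1} = y_n + (h/6)·(k1 + 2k2 + 2k3 + k4).
x=0.000000, y=0.630000:
  k1 = f(0.000000, 0.630000) = 1.064700
  k2 = f(0.200000, 0.842940) = 1.623238
  k3 = f(0.200000, 0.954648) = 1.812024
  k4 = f(0.400000, 1.354810) = 2.679046
  y ← 0.630000 + (0.4/6)·(k1 + 2k2 + 2k3 + k4) = 1.337618
x=0.400000, y=1.337618:
  k1 = f(0.400000, 1.337618) = 2.649993
  k2 = f(0.600000, 1.867617) = 3.720914
  k3 = f(0.600000, 2.081801) = 4.082886
  k4 = f(0.800000, 2.970772) = 5.737961
  y ← 1.337618 + (0.4/6)·(k1 + 2k2 + 2k3 + k4) = 2.937322
y(0.8) ≈ 2.9373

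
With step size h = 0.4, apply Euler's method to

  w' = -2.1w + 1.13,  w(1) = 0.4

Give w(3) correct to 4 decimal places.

0.5381

Euler: w_{n+1} = w_n + h·f(x_n, w_n).
x=1.000000, w=0.400000: f=0.290000 → w ← 0.400000 + 0.4·0.290000 = 0.516000
x=1.400000, w=0.516000: f=0.046400 → w ← 0.516000 + 0.4·0.046400 = 0.534560
x=1.800000, w=0.534560: f=0.007424 → w ← 0.534560 + 0.4·0.007424 = 0.537530
x=2.200000, w=0.537530: f=0.001188 → w ← 0.537530 + 0.4·0.001188 = 0.538005
x=2.600000, w=0.538005: f=0.000190 → w ← 0.538005 + 0.4·0.000190 = 0.538081
w(3) ≈ 0.5381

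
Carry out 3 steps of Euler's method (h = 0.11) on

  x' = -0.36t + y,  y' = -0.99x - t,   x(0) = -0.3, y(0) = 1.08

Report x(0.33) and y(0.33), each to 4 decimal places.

Euler on (x,y): x_{n+1} = x_n + h·x', y_{n+1} = y_n + h·y'.
0.000000: (-0.300000, 1.080000); f=(1.080000, 0.297000) → (-0.181200, 1.112670)
0.110000: (-0.181200, 1.112670); f=(1.073070, 0.069388) → (-0.063162, 1.120303)
0.220000: (-0.063162, 1.120303); f=(1.041103, -0.157469) → (0.051359, 1.102981)
(x(0.33), y(0.33)) ≈ (0.0514, 1.1030)

0.0514, 1.1030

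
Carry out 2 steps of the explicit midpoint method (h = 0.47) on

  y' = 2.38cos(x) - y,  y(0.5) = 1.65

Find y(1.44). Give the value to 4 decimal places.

1.3120

Midpoint: k1 = f(x_n, y_n); k2 = f(x_n + h/2, y_n + (h/2)·k1); y_{n+1} = y_n + h·k2.
x=0.500000, y=1.650000:
  k1 = f(0.500000, 1.650000) = 0.438646
  k2 = f(0.735000, 1.753082) = 0.012475
  y ← 1.650000 + 0.47·0.012475 = 1.655863
x=0.970000, y=1.655863:
  k1 = f(0.970000, 1.655863) = -0.310450
  k2 = f(1.205000, 1.582908) = -0.731598
  y ← 1.655863 + 0.47·(-0.731598) = 1.312012
y(1.44) ≈ 1.3120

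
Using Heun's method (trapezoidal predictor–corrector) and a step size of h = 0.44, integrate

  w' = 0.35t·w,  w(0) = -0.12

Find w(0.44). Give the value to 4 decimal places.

-0.1241

Heun: k1 = f(t_n, w_n); k2 = f(t_n + h, w_n + h·k1); w_{n+1} = w_n + (h/2)·(k1 + k2).
t=0.000000, w=-0.120000:
  k1 = f(0.000000, -0.120000) = 0.000000
  k2 = f(0.440000, -0.120000) = -0.018480
  w ← -0.120000 + (0.44/2)·(0.000000 + (-0.018480)) = -0.124066
w(0.44) ≈ -0.1241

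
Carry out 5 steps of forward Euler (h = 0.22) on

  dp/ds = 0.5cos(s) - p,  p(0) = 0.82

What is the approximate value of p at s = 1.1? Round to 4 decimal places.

Euler: p_{n+1} = p_n + h·f(s_n, p_n).
s=0.000000, p=0.820000: f=-0.320000 → p ← 0.820000 + 0.22·(-0.320000) = 0.749600
s=0.220000, p=0.749600: f=-0.261651 → p ← 0.749600 + 0.22·(-0.261651) = 0.692037
s=0.440000, p=0.692037: f=-0.239661 → p ← 0.692037 + 0.22·(-0.239661) = 0.639311
s=0.660000, p=0.639311: f=-0.244315 → p ← 0.639311 + 0.22·(-0.244315) = 0.585562
s=0.880000, p=0.585562: f=-0.266986 → p ← 0.585562 + 0.22·(-0.266986) = 0.526825
p(1.1) ≈ 0.5268

0.5268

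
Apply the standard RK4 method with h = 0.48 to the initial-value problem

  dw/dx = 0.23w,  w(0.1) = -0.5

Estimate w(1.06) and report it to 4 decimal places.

RK4: k1 = f(x_n, w_n); k2 = f(x_n + h/2, w_n + (h/2)·k1); k3 = f(x_n + h/2, w_n + (h/2)·k2); k4 = f(x_n + h, w_n + h·k3); w_{n+1} = w_n + (h/6)·(k1 + 2k2 + 2k3 + k4).
x=0.100000, w=-0.500000:
  k1 = f(0.100000, -0.500000) = -0.115000
  k2 = f(0.340000, -0.527600) = -0.121348
  k3 = f(0.340000, -0.529124) = -0.121698
  k4 = f(0.580000, -0.558415) = -0.128436
  w ← -0.500000 + (0.48/6)·(k1 + 2k2 + 2k3 + k4) = -0.558362
x=0.580000, w=-0.558362:
  k1 = f(0.580000, -0.558362) = -0.128423
  k2 = f(0.820000, -0.589184) = -0.135512
  k3 = f(0.820000, -0.590885) = -0.135904
  k4 = f(1.060000, -0.623596) = -0.143427
  w ← -0.558362 + (0.48/6)·(k1 + 2k2 + 2k3 + k4) = -0.623537
w(1.06) ≈ -0.6235

-0.6235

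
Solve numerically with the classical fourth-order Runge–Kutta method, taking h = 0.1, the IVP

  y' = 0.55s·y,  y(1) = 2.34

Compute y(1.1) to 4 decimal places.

RK4: k1 = f(s_n, y_n); k2 = f(s_n + h/2, y_n + (h/2)·k1); k3 = f(s_n + h/2, y_n + (h/2)·k2); k4 = f(s_n + h, y_n + h·k3); y_{n+1} = y_n + (h/6)·(k1 + 2k2 + 2k3 + k4).
s=1.000000, y=2.340000:
  k1 = f(1.000000, 2.340000) = 1.287000
  k2 = f(1.050000, 2.404350) = 1.388512
  k3 = f(1.050000, 2.409426) = 1.391443
  k4 = f(1.100000, 2.479144) = 1.499882
  y ← 2.340000 + (0.1/6)·(k1 + 2k2 + 2k3 + k4) = 2.479113
y(1.1) ≈ 2.4791

2.4791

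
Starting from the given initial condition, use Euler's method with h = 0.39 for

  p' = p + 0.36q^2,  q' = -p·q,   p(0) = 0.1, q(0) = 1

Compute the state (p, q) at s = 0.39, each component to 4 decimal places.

0.2794, 0.9610

Euler on (p,q): p_{n+1} = p_n + h·p', q_{n+1} = q_n + h·q'.
0.000000: (0.100000, 1.000000); f=(0.460000, -0.100000) → (0.279400, 0.961000)
(p(0.39), q(0.39)) ≈ (0.2794, 0.9610)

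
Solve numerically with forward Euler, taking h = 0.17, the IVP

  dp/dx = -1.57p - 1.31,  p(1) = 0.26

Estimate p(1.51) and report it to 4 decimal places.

Euler: p_{n+1} = p_n + h·f(x_n, p_n).
x=1.000000, p=0.260000: f=-1.718200 → p ← 0.260000 + 0.17·(-1.718200) = -0.032094
x=1.170000, p=-0.032094: f=-1.259612 → p ← -0.032094 + 0.17·(-1.259612) = -0.246228
x=1.340000, p=-0.246228: f=-0.923422 → p ← -0.246228 + 0.17·(-0.923422) = -0.403210
p(1.51) ≈ -0.4032

-0.4032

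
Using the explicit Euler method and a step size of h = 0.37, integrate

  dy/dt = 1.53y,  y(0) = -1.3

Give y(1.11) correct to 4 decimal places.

Euler: y_{n+1} = y_n + h·f(t_n, y_n).
t=0.000000, y=-1.300000: f=-1.989000 → y ← -1.300000 + 0.37·(-1.989000) = -2.035930
t=0.370000, y=-2.035930: f=-3.114973 → y ← -2.035930 + 0.37·(-3.114973) = -3.188470
t=0.740000, y=-3.188470: f=-4.878359 → y ← -3.188470 + 0.37·(-4.878359) = -4.993463
y(1.11) ≈ -4.9935

-4.9935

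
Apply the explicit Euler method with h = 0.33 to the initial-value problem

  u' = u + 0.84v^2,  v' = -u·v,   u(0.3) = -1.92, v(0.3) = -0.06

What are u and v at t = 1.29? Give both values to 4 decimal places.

Euler on (u,v): u_{n+1} = u_n + h·u', v_{n+1} = v_n + h·v'.
0.300000: (-1.920000, -0.060000); f=(-1.916976, -0.115200) → (-2.552602, -0.098016)
0.630000: (-2.552602, -0.098016); f=(-2.544532, -0.250196) → (-3.392298, -0.180581)
0.960000: (-3.392298, -0.180581); f=(-3.364906, -0.612583) → (-4.502717, -0.382733)
(u(1.29), v(1.29)) ≈ (-4.5027, -0.3827)

-4.5027, -0.3827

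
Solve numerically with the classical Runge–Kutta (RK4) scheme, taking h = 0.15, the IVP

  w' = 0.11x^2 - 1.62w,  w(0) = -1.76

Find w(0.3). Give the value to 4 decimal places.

RK4: k1 = f(x_n, w_n); k2 = f(x_n + h/2, w_n + (h/2)·k1); k3 = f(x_n + h/2, w_n + (h/2)·k2); k4 = f(x_n + h, w_n + h·k3); w_{n+1} = w_n + (h/6)·(k1 + 2k2 + 2k3 + k4).
x=0.000000, w=-1.760000:
  k1 = f(0.000000, -1.760000) = 2.851200
  k2 = f(0.075000, -1.546160) = 2.505398
  k3 = f(0.075000, -1.572095) = 2.547413
  k4 = f(0.150000, -1.377888) = 2.234654
  w ← -1.760000 + (0.15/6)·(k1 + 2k2 + 2k3 + k4) = -1.380213
x=0.150000, w=-1.380213:
  k1 = f(0.150000, -1.380213) = 2.238420
  k2 = f(0.225000, -1.212332) = 1.969546
  k3 = f(0.225000, -1.232497) = 2.002214
  k4 = f(0.300000, -1.079881) = 1.759307
  w ← -1.380213 + (0.15/6)·(k1 + 2k2 + 2k3 + k4) = -1.081682
w(0.3) ≈ -1.0817

-1.0817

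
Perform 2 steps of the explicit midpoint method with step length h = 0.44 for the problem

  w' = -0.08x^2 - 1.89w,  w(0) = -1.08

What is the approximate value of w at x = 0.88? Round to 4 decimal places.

-0.2989

Midpoint: k1 = f(x_n, w_n); k2 = f(x_n + h/2, w_n + (h/2)·k1); w_{n+1} = w_n + h·k2.
x=0.000000, w=-1.080000:
  k1 = f(0.000000, -1.080000) = 2.041200
  k2 = f(0.220000, -0.630936) = 1.188597
  w ← -1.080000 + 0.44·1.188597 = -0.557017
x=0.440000, w=-0.557017:
  k1 = f(0.440000, -0.557017) = 1.037275
  k2 = f(0.660000, -0.328817) = 0.586616
  w ← -0.557017 + 0.44·0.586616 = -0.298906
w(0.88) ≈ -0.2989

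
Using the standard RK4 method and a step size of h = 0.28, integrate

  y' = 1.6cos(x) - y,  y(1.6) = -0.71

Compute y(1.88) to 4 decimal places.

-0.6047

RK4: k1 = f(x_n, y_n); k2 = f(x_n + h/2, y_n + (h/2)·k1); k3 = f(x_n + h/2, y_n + (h/2)·k2); k4 = f(x_n + h, y_n + h·k3); y_{n+1} = y_n + (h/6)·(k1 + 2k2 + 2k3 + k4).
x=1.600000, y=-0.710000:
  k1 = f(1.600000, -0.710000) = 0.663281
  k2 = f(1.740000, -0.617141) = 0.347705
  k3 = f(1.740000, -0.661321) = 0.391885
  k4 = f(1.880000, -0.600272) = 0.113392
  y ← -0.710000 + (0.28/6)·(k1 + 2k2 + 2k3 + k4) = -0.604727
y(1.88) ≈ -0.6047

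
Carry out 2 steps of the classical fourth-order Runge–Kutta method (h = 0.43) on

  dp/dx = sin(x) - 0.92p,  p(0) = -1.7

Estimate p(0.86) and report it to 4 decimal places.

-0.5010

RK4: k1 = f(x_n, p_n); k2 = f(x_n + h/2, p_n + (h/2)·k1); k3 = f(x_n + h/2, p_n + (h/2)·k2); k4 = f(x_n + h, p_n + h·k3); p_{n+1} = p_n + (h/6)·(k1 + 2k2 + 2k3 + k4).
x=0.000000, p=-1.700000:
  k1 = f(0.000000, -1.700000) = 1.564000
  k2 = f(0.215000, -1.363740) = 1.467988
  k3 = f(0.215000, -1.384383) = 1.486979
  k4 = f(0.430000, -1.060599) = 1.392622
  p ← -1.700000 + (0.43/6)·(k1 + 2k2 + 2k3 + k4) = -1.064563
x=0.430000, p=-1.064563:
  k1 = f(0.430000, -1.064563) = 1.396269
  k2 = f(0.645000, -0.764366) = 1.304415
  k3 = f(0.645000, -0.784114) = 1.322584
  k4 = f(0.860000, -0.495852) = 1.214027
  p ← -1.064563 + (0.43/6)·(k1 + 2k2 + 2k3 + k4) = -0.500956
p(0.86) ≈ -0.5010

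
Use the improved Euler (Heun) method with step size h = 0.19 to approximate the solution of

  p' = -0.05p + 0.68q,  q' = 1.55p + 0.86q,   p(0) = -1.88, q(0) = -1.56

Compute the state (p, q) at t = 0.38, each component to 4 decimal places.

-2.4778, -3.6144

Heun on (p,q): k1 = f(t_n, state_n); k2 = f(t_n + h, state_n + h·k1); state_{n+1} = state_n + (h/2)·(k1 + k2).
0.000000: (-1.880000, -1.560000)
  k1 = (-0.966800, -4.255600)
  predictor → (-2.063692, -2.368564)
  k2 = (-1.507439, -5.235688)
  → (-2.115053, -2.461672)
0.190000: (-2.115053, -2.461672)
  k1 = (-1.568185, -5.395370)
  predictor → (-2.413008, -3.486793)
  k2 = (-2.250369, -6.738804)
  → (-2.477815, -3.614419)
(p(0.38), q(0.38)) ≈ (-2.4778, -3.6144)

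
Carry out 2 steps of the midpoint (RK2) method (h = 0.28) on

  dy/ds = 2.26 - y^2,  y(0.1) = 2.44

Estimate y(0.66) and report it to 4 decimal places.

1.7904

Midpoint: k1 = f(s_n, y_n); k2 = f(s_n + h/2, y_n + (h/2)·k1); y_{n+1} = y_n + h·k2.
s=0.100000, y=2.440000:
  k1 = f(0.100000, 2.440000) = -3.693600
  k2 = f(0.240000, 1.922896) = -1.437529
  y ← 2.440000 + 0.28·(-1.437529) = 2.037492
s=0.380000, y=2.037492:
  k1 = f(0.380000, 2.037492) = -1.891373
  k2 = f(0.520000, 1.772700) = -0.882464
  y ← 2.037492 + 0.28·(-0.882464) = 1.790402
y(0.66) ≈ 1.7904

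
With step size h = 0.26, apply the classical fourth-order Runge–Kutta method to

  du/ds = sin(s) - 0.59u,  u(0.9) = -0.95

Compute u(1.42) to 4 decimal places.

-0.2907

RK4: k1 = f(s_n, u_n); k2 = f(s_n + h/2, u_n + (h/2)·k1); k3 = f(s_n + h/2, u_n + (h/2)·k2); k4 = f(s_n + h, u_n + h·k3); u_{n+1} = u_n + (h/6)·(k1 + 2k2 + 2k3 + k4).
s=0.900000, u=-0.950000:
  k1 = f(0.900000, -0.950000) = 1.343827
  k2 = f(1.030000, -0.775303) = 1.314727
  k3 = f(1.030000, -0.779085) = 1.316959
  k4 = f(1.160000, -0.607591) = 1.275282
  u ← -0.950000 + (0.26/6)·(k1 + 2k2 + 2k3 + k4) = -0.608426
s=1.160000, u=-0.608426:
  k1 = f(1.160000, -0.608426) = 1.275774
  k2 = f(1.290000, -0.442575) = 1.221954
  k3 = f(1.290000, -0.449572) = 1.226082
  k4 = f(1.420000, -0.289644) = 1.159542
  u ← -0.608426 + (0.26/6)·(k1 + 2k2 + 2k3 + k4) = -0.290732
u(1.42) ≈ -0.2907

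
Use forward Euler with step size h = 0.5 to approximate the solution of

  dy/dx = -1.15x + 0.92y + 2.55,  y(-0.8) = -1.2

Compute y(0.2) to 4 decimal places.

1.4227

Euler: y_{n+1} = y_n + h·f(x_n, y_n).
x=-0.800000, y=-1.200000: f=2.366000 → y ← -1.200000 + 0.5·2.366000 = -0.017000
x=-0.300000, y=-0.017000: f=2.879360 → y ← -0.017000 + 0.5·2.879360 = 1.422680
y(0.2) ≈ 1.4227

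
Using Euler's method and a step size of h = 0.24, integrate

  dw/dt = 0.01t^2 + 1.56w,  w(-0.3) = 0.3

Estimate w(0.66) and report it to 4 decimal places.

1.0716

Euler: w_{n+1} = w_n + h·f(t_n, w_n).
t=-0.300000, w=0.300000: f=0.468900 → w ← 0.300000 + 0.24·0.468900 = 0.412536
t=-0.060000, w=0.412536: f=0.643592 → w ← 0.412536 + 0.24·0.643592 = 0.566998
t=0.180000, w=0.566998: f=0.884841 → w ← 0.566998 + 0.24·0.884841 = 0.779360
t=0.420000, w=0.779360: f=1.217566 → w ← 0.779360 + 0.24·1.217566 = 1.071576
w(0.66) ≈ 1.0716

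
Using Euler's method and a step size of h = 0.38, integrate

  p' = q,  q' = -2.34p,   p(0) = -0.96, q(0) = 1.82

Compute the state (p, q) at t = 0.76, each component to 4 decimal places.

0.7476, 2.9123

Euler on (p,q): p_{n+1} = p_n + h·p', q_{n+1} = q_n + h·q'.
0.000000: (-0.960000, 1.820000); f=(1.820000, 2.246400) → (-0.268400, 2.673632)
0.380000: (-0.268400, 2.673632); f=(2.673632, 0.628056) → (0.747580, 2.912293)
(p(0.76), q(0.76)) ≈ (0.7476, 2.9123)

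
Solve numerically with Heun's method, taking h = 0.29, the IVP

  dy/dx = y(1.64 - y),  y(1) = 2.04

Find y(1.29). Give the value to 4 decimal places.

1.8790

Heun: k1 = f(x_n, y_n); k2 = f(x_n + h, y_n + h·k1); y_{n+1} = y_n + (h/2)·(k1 + k2).
x=1.000000, y=2.040000:
  k1 = f(1.000000, 2.040000) = -0.816000
  k2 = f(1.290000, 1.803360) = -0.294597
  y ← 2.040000 + (0.29/2)·(-0.816000 + (-0.294597)) = 1.878963
y(1.29) ≈ 1.8790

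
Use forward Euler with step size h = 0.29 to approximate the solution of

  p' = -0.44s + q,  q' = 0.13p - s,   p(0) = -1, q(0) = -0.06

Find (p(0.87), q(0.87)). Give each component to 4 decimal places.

-1.2206, -0.4292

Euler on (p,q): p_{n+1} = p_n + h·p', q_{n+1} = q_n + h·q'.
0.000000: (-1.000000, -0.060000); f=(-0.060000, -0.130000) → (-1.017400, -0.097700)
0.290000: (-1.017400, -0.097700); f=(-0.225300, -0.422262) → (-1.082737, -0.220156)
0.580000: (-1.082737, -0.220156); f=(-0.475356, -0.720756) → (-1.220590, -0.429175)
(p(0.87), q(0.87)) ≈ (-1.2206, -0.4292)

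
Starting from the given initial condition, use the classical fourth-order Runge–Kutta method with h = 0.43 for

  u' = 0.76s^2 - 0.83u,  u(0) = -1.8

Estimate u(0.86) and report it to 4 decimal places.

RK4: k1 = f(s_n, u_n); k2 = f(s_n + h/2, u_n + (h/2)·k1); k3 = f(s_n + h/2, u_n + (h/2)·k2); k4 = f(s_n + h, u_n + h·k3); u_{n+1} = u_n + (h/6)·(k1 + 2k2 + 2k3 + k4).
s=0.000000, u=-1.800000:
  k1 = f(0.000000, -1.800000) = 1.494000
  k2 = f(0.215000, -1.478790) = 1.262527
  k3 = f(0.215000, -1.528557) = 1.303833
  k4 = f(0.430000, -1.239352) = 1.169186
  u ← -1.800000 + (0.43/6)·(k1 + 2k2 + 2k3 + k4) = -1.241293
s=0.430000, u=-1.241293:
  k1 = f(0.430000, -1.241293) = 1.170798
  k2 = f(0.645000, -0.989572) = 1.137524
  k3 = f(0.645000, -0.996726) = 1.143461
  k4 = f(0.860000, -0.749605) = 1.184268
  u ← -1.241293 + (0.43/6)·(k1 + 2k2 + 2k3 + k4) = -0.745573
u(0.86) ≈ -0.7456

-0.7456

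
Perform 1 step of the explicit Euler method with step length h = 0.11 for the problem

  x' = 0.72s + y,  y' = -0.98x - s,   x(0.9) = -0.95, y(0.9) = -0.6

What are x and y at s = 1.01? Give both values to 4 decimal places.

Euler on (x,y): x_{n+1} = x_n + h·x', y_{n+1} = y_n + h·y'.
0.900000: (-0.950000, -0.600000); f=(0.048000, 0.031000) → (-0.944720, -0.596590)
(x(1.01), y(1.01)) ≈ (-0.9447, -0.5966)

-0.9447, -0.5966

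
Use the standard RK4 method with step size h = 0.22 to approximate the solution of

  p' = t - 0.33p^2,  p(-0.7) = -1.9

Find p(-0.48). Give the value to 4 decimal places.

-2.3577

RK4: k1 = f(t_n, p_n); k2 = f(t_n + h/2, p_n + (h/2)·k1); k3 = f(t_n + h/2, p_n + (h/2)·k2); k4 = f(t_n + h, p_n + h·k3); p_{n+1} = p_n + (h/6)·(k1 + 2k2 + 2k3 + k4).
t=-0.700000, p=-1.900000:
  k1 = f(-0.700000, -1.900000) = -1.891300
  k2 = f(-0.590000, -2.108043) = -2.056469
  k3 = f(-0.590000, -2.126212) = -2.081856
  k4 = f(-0.480000, -2.358008) = -2.314867
  p ← -1.900000 + (0.22/6)·(k1 + 2k2 + 2k3 + k4) = -2.357703
p(-0.48) ≈ -2.3577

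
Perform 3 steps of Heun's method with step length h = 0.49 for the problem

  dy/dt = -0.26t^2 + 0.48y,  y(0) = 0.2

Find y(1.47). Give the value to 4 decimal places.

0.0641

Heun: k1 = f(t_n, y_n); k2 = f(t_n + h, y_n + h·k1); y_{n+1} = y_n + (h/2)·(k1 + k2).
t=0.000000, y=0.200000:
  k1 = f(0.000000, 0.200000) = 0.096000
  k2 = f(0.490000, 0.247040) = 0.056153
  y ← 0.200000 + (0.49/2)·(0.096000 + 0.056153) = 0.237278
t=0.490000, y=0.237278:
  k1 = f(0.490000, 0.237278) = 0.051467
  k2 = f(0.980000, 0.262496) = -0.123706
  y ← 0.237278 + (0.49/2)·(0.051467 + (-0.123706)) = 0.219579
t=0.980000, y=0.219579:
  k1 = f(0.980000, 0.219579) = -0.144306
  k2 = f(1.470000, 0.148869) = -0.490377
  y ← 0.219579 + (0.49/2)·(-0.144306 + (-0.490377)) = 0.064082
y(1.47) ≈ 0.0641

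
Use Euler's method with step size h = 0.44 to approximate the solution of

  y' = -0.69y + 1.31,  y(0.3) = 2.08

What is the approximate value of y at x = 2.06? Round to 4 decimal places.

1.9412

Euler: y_{n+1} = y_n + h·f(x_n, y_n).
x=0.300000, y=2.080000: f=-0.125200 → y ← 2.080000 + 0.44·(-0.125200) = 2.024912
x=0.740000, y=2.024912: f=-0.087189 → y ← 2.024912 + 0.44·(-0.087189) = 1.986549
x=1.180000, y=1.986549: f=-0.060719 → y ← 1.986549 + 0.44·(-0.060719) = 1.959833
x=1.620000, y=1.959833: f=-0.042284 → y ← 1.959833 + 0.44·(-0.042284) = 1.941227
y(2.06) ≈ 1.9412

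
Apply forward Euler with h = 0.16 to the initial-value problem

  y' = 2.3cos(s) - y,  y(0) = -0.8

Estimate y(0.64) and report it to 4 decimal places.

0.6960

Euler: y_{n+1} = y_n + h·f(s_n, y_n).
s=0.000000, y=-0.800000: f=3.100000 → y ← -0.800000 + 0.16·3.100000 = -0.304000
s=0.160000, y=-0.304000: f=2.574623 → y ← -0.304000 + 0.16·2.574623 = 0.107940
s=0.320000, y=0.107940: f=2.075302 → y ← 0.107940 + 0.16·2.075302 = 0.439988
s=0.480000, y=0.439988: f=1.600100 → y ← 0.439988 + 0.16·1.600100 = 0.696004
y(0.64) ≈ 0.6960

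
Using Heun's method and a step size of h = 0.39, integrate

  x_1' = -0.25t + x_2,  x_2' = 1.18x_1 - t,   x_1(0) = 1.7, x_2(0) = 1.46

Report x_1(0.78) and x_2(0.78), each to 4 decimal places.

3.4278, 3.3724

Heun on (x_1,x_2): k1 = f(t_n, state_n); k2 = f(t_n + h, state_n + h·k1); state_{n+1} = state_n + (h/2)·(k1 + k2).
0.000000: (1.700000, 1.460000)
  k1 = (1.460000, 2.006000)
  predictor → (2.269400, 2.242340)
  k2 = (2.144840, 2.287892)
  → (2.402944, 2.297309)
0.390000: (2.402944, 2.297309)
  k1 = (2.199809, 2.445474)
  predictor → (3.260869, 3.251044)
  k2 = (3.056044, 3.067826)
  → (3.427835, 3.372402)
(x_1(0.78), x_2(0.78)) ≈ (3.4278, 3.3724)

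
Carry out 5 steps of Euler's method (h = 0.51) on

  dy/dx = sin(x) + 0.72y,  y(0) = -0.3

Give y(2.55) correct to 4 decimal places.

1.1671

Euler: y_{n+1} = y_n + h·f(x_n, y_n).
x=0.000000, y=-0.300000: f=-0.216000 → y ← -0.300000 + 0.51·(-0.216000) = -0.410160
x=0.510000, y=-0.410160: f=0.192862 → y ← -0.410160 + 0.51·0.192862 = -0.311800
x=1.020000, y=-0.311800: f=0.627612 → y ← -0.311800 + 0.51·0.627612 = 0.008282
x=1.530000, y=0.008282: f=1.005131 → y ← 0.008282 + 0.51·1.005131 = 0.520898
x=2.040000, y=0.520898: f=1.266975 → y ← 0.520898 + 0.51·1.266975 = 1.167056
y(2.55) ≈ 1.1671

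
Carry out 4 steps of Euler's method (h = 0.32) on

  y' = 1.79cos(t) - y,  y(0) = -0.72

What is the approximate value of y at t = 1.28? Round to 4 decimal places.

Euler: y_{n+1} = y_n + h·f(t_n, y_n).
t=0.000000, y=-0.720000: f=2.510000 → y ← -0.720000 + 0.32·2.510000 = 0.083200
t=0.320000, y=0.083200: f=1.615931 → y ← 0.083200 + 0.32·1.615931 = 0.600298
t=0.640000, y=0.600298: f=0.835453 → y ← 0.600298 + 0.32·0.835453 = 0.867643
t=0.960000, y=0.867643: f=0.158958 → y ← 0.867643 + 0.32·0.158958 = 0.918510
y(1.28) ≈ 0.9185

0.9185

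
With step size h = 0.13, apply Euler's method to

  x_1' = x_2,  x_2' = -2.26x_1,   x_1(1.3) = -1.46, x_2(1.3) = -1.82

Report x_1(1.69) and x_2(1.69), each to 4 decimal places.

Euler on (x_1,x_2): x_1_{n+1} = x_1_n + h·x_1', x_2_{n+1} = x_2_n + h·x_2'.
1.300000: (-1.460000, -1.820000); f=(-1.820000, 3.299600) → (-1.696600, -1.391052)
1.430000: (-1.696600, -1.391052); f=(-1.391052, 3.834316) → (-1.877437, -0.892591)
1.560000: (-1.877437, -0.892591); f=(-0.892591, 4.243007) → (-1.993474, -0.341000)
(x_1(1.69), x_2(1.69)) ≈ (-1.9935, -0.3410)

-1.9935, -0.3410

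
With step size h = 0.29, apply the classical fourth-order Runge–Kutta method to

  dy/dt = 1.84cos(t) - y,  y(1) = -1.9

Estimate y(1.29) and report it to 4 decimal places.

RK4: k1 = f(t_n, y_n); k2 = f(t_n + h/2, y_n + (h/2)·k1); k3 = f(t_n + h/2, y_n + (h/2)·k2); k4 = f(t_n + h, y_n + h·k3); y_{n+1} = y_n + (h/6)·(k1 + 2k2 + 2k3 + k4).
t=1.000000, y=-1.900000:
  k1 = f(1.000000, -1.900000) = 2.894156
  k2 = f(1.145000, -1.480347) = 2.240352
  k3 = f(1.145000, -1.575149) = 2.335154
  k4 = f(1.290000, -1.222805) = 1.732708
  y ← -1.900000 + (0.29/6)·(k1 + 2k2 + 2k3 + k4) = -1.234069
y(1.29) ≈ -1.2341

-1.2341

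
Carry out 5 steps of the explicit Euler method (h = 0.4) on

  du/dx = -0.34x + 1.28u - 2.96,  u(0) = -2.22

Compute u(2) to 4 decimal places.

Euler: u_{n+1} = u_n + h·f(x_n, u_n).
x=0.000000, u=-2.220000: f=-5.801600 → u ← -2.220000 + 0.4·(-5.801600) = -4.540640
x=0.400000, u=-4.540640: f=-8.908019 → u ← -4.540640 + 0.4·(-8.908019) = -8.103848
x=0.800000, u=-8.103848: f=-13.604925 → u ← -8.103848 + 0.4·(-13.604925) = -13.545818
x=1.200000, u=-13.545818: f=-20.706647 → u ← -13.545818 + 0.4·(-20.706647) = -21.828476
x=1.600000, u=-21.828476: f=-31.444450 → u ← -21.828476 + 0.4·(-31.444450) = -34.406256
u(2) ≈ -34.4063

-34.4063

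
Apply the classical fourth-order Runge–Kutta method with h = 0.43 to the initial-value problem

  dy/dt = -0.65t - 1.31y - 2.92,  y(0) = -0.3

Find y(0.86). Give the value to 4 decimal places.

-1.7737

RK4: k1 = f(t_n, y_n); k2 = f(t_n + h/2, y_n + (h/2)·k1); k3 = f(t_n + h/2, y_n + (h/2)·k2); k4 = f(t_n + h, y_n + h·k3); y_{n+1} = y_n + (h/6)·(k1 + 2k2 + 2k3 + k4).
t=0.000000, y=-0.300000:
  k1 = f(0.000000, -0.300000) = -2.527000
  k2 = f(0.215000, -0.843305) = -1.955020
  k3 = f(0.215000, -0.720329) = -2.116118
  k4 = f(0.430000, -1.209931) = -1.614490
  y ← -0.300000 + (0.43/6)·(k1 + 2k2 + 2k3 + k4) = -1.180337
t=0.430000, y=-1.180337:
  k1 = f(0.430000, -1.180337) = -1.653259
  k2 = f(0.645000, -1.535787) = -1.327369
  k3 = f(0.645000, -1.465721) = -1.419156
  k4 = f(0.860000, -1.790574) = -1.133349
  y ← -1.180337 + (0.43/6)·(k1 + 2k2 + 2k3 + k4) = -1.773712
y(0.86) ≈ -1.7737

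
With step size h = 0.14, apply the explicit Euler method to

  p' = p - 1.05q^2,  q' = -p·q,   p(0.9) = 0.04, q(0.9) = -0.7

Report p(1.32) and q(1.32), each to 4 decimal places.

-0.1873, -0.7086

Euler on (p,q): p_{n+1} = p_n + h·p', q_{n+1} = q_n + h·q'.
0.900000: (0.040000, -0.700000); f=(-0.474500, 0.028000) → (-0.026430, -0.696080)
1.040000: (-0.026430, -0.696080); f=(-0.535184, -0.018397) → (-0.101356, -0.698656)
1.180000: (-0.101356, -0.698656); f=(-0.613881, -0.070813) → (-0.187299, -0.708569)
(p(1.32), q(1.32)) ≈ (-0.1873, -0.7086)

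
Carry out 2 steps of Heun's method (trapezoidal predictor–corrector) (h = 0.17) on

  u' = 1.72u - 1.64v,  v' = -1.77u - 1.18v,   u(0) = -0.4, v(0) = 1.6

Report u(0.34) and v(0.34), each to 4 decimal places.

Heun on (u,v): k1 = f(x_n, state_n); k2 = f(x_n + h, state_n + h·k1); state_{n+1} = state_n + (h/2)·(k1 + k2).
0.000000: (-0.400000, 1.600000)
  k1 = (-3.312000, -1.180000)
  predictor → (-0.963040, 1.399400)
  k2 = (-3.951445, 0.053289)
  → (-1.017393, 1.504230)
0.170000: (-1.017393, 1.504230)
  k1 = (-4.216852, 0.025794)
  predictor → (-1.734258, 1.508615)
  k2 = (-5.457051, 1.289471)
  → (-1.839675, 1.616027)
(u(0.34), v(0.34)) ≈ (-1.8397, 1.6160)

-1.8397, 1.6160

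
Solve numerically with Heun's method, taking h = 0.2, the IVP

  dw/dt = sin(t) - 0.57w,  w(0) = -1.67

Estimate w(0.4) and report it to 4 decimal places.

-1.2560

Heun: k1 = f(t_n, w_n); k2 = f(t_n + h, w_n + h·k1); w_{n+1} = w_n + (h/2)·(k1 + k2).
t=0.000000, w=-1.670000:
  k1 = f(0.000000, -1.670000) = 0.951900
  k2 = f(0.200000, -1.479620) = 1.042053
  w ← -1.670000 + (0.2/2)·(0.951900 + 1.042053) = -1.470605
t=0.200000, w=-1.470605:
  k1 = f(0.200000, -1.470605) = 1.036914
  k2 = f(0.400000, -1.263222) = 1.109455
  w ← -1.470605 + (0.2/2)·(1.036914 + 1.109455) = -1.255968
w(0.4) ≈ -1.2560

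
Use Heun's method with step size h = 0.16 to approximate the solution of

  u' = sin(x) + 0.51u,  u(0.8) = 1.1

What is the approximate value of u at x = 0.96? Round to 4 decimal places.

1.3210

Heun: k1 = f(x_n, u_n); k2 = f(x_n + h, u_n + h·k1); u_{n+1} = u_n + (h/2)·(k1 + k2).
x=0.800000, u=1.100000:
  k1 = f(0.800000, 1.100000) = 1.278356
  k2 = f(0.960000, 1.304537) = 1.484505
  u ← 1.100000 + (0.16/2)·(1.278356 + 1.484505) = 1.321029
u(0.96) ≈ 1.3210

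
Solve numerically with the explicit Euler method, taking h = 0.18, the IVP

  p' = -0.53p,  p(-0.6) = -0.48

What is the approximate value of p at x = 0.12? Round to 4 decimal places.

-0.3214

Euler: p_{n+1} = p_n + h·f(x_n, p_n).
x=-0.600000, p=-0.480000: f=0.254400 → p ← -0.480000 + 0.18·0.254400 = -0.434208
x=-0.420000, p=-0.434208: f=0.230130 → p ← -0.434208 + 0.18·0.230130 = -0.392785
x=-0.240000, p=-0.392785: f=0.208176 → p ← -0.392785 + 0.18·0.208176 = -0.355313
x=-0.060000, p=-0.355313: f=0.188316 → p ← -0.355313 + 0.18·0.188316 = -0.321416
p(0.12) ≈ -0.3214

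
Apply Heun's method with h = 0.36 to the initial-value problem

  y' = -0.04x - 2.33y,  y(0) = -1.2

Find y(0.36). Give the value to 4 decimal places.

-0.6182

Heun: k1 = f(x_n, y_n); k2 = f(x_n + h, y_n + h·k1); y_{n+1} = y_n + (h/2)·(k1 + k2).
x=0.000000, y=-1.200000:
  k1 = f(0.000000, -1.200000) = 2.796000
  k2 = f(0.360000, -0.193440) = 0.436315
  y ← -1.200000 + (0.36/2)·(2.796000 + 0.436315) = -0.618183
y(0.36) ≈ -0.6182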